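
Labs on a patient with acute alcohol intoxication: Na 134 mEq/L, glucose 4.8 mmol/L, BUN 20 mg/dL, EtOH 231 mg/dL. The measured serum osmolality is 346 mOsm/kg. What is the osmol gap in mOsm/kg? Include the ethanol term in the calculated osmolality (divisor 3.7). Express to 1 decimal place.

Calculated osmolality = 2·Na + glucose + BUN/2.8 + ethanol/3.7
= 2·134 + 4.8 + 20/2.8 + 231/3.7
= 268 + 4.80 + 7.14 + 62.43
= 342.37 mOsm/kg ≈ 342.4 mOsm/kg
Osmolar gap = measured − calculated = 346 − 342.4 = 3.6 mOsm/kg

3.6 mOsm/kg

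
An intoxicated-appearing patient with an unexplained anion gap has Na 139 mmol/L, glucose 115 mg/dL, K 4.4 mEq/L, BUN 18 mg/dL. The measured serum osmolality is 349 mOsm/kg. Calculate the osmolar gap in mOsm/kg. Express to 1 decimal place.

Calculated osmolality = 2·Na + glucose/18 + BUN/2.8
= 2·139 + 115/18 + 18/2.8
= 278 + 6.39 + 6.43
= 290.82 mOsm/kg ≈ 290.8 mOsm/kg
Osmolar gap = measured − calculated = 349 − 290.8 = 58.2 mOsm/kg

58.2 mOsm/kg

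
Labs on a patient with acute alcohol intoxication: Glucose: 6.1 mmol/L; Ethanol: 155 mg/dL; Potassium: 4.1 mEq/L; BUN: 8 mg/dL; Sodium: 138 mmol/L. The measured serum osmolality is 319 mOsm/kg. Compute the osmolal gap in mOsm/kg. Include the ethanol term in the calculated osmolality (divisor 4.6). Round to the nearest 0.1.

0.3 mOsm/kg

Calculated osmolality = 2·Na + glucose + BUN/2.8 + ethanol/4.6
= 2·138 + 6.1 + 8/2.8 + 155/4.6
= 276 + 6.10 + 2.86 + 33.70
= 318.66 mOsm/kg ≈ 318.7 mOsm/kg
Osmolar gap = measured − calculated = 319 − 318.7 = 0.3 mOsm/kg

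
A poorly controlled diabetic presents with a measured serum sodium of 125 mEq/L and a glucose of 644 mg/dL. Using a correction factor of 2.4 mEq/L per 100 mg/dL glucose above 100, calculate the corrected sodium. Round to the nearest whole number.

Corrected Na = measured Na + 2.4 · (glucose − 100)/100
= 125 + 2.4 · (644 − 100)/100
= 125 + 13.1
= 138.1 mEq/L

138 mEq/L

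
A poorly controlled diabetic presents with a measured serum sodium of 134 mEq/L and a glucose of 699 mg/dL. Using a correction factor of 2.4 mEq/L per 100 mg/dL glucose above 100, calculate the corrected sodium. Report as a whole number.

Corrected Na = measured Na + 2.4 · (glucose − 100)/100
= 134 + 2.4 · (699 − 100)/100
= 134 + 14.4
= 148.4 mEq/L

148 mEq/L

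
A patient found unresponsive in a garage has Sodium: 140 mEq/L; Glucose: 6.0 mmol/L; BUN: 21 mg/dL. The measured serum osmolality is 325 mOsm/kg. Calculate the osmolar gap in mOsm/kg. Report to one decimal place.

Calculated osmolality = 2·Na + glucose + BUN/2.8
= 2·140 + 6 + 21/2.8
= 280 + 6 + 7.50
= 293.5 mOsm/kg ≈ 293.5 mOsm/kg
Osmolar gap = measured − calculated = 325 − 293.5 = 31.5 mOsm/kg

31.5 mOsm/kg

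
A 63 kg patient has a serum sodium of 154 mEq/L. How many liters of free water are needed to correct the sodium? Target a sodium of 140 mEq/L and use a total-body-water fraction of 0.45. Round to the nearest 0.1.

2.8 L

TBW = 0.45 · 63 = 28.35 L
Free water deficit = TBW · (Na/140 − 1)
= 28.35 · (154/140 − 1)
= 28.35 · 0.1
= 2.84 L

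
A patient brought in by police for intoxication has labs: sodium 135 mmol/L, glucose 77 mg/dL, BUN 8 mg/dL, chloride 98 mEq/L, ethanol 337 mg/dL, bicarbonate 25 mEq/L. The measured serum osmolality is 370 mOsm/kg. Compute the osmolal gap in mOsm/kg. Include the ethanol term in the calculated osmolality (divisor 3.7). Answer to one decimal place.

Calculated osmolality = 2·Na + glucose/18 + BUN/2.8 + ethanol/3.7
= 2·135 + 77/18 + 8/2.8 + 337/3.7
= 270 + 4.28 + 2.86 + 91.08
= 368.22 mOsm/kg ≈ 368.2 mOsm/kg
Osmolar gap = measured − calculated = 370 − 368.2 = 1.8 mOsm/kg

1.8 mOsm/kg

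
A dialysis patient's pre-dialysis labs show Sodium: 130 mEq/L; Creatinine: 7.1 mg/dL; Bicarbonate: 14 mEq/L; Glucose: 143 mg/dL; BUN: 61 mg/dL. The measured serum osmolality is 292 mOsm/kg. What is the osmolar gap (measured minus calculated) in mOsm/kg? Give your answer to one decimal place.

2.3 mOsm/kg

Calculated osmolality = 2·Na + glucose/18 + BUN/2.8
= 2·130 + 143/18 + 61/2.8
= 260 + 7.94 + 21.79
= 289.73 mOsm/kg ≈ 289.7 mOsm/kg
Osmolar gap = measured − calculated = 292 − 289.7 = 2.3 mOsm/kg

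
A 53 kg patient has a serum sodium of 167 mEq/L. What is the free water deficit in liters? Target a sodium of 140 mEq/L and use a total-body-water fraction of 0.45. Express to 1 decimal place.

TBW = 0.45 · 53 = 23.85 L
Free water deficit = TBW · (Na/140 − 1)
= 23.85 · (167/140 − 1)
= 23.85 · 0.1929
= 4.6 L

4.6 L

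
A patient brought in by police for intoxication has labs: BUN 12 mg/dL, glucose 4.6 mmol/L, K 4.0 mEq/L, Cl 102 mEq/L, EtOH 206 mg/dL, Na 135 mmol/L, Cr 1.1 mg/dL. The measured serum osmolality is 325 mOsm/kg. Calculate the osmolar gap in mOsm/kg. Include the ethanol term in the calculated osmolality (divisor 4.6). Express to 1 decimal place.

Calculated osmolality = 2·Na + glucose + BUN/2.8 + ethanol/4.6
= 2·135 + 4.6 + 12/2.8 + 206/4.6
= 270 + 4.60 + 4.29 + 44.78
= 323.67 mOsm/kg ≈ 323.7 mOsm/kg
Osmolar gap = measured − calculated = 325 − 323.7 = 1.3 mOsm/kg

1.3 mOsm/kg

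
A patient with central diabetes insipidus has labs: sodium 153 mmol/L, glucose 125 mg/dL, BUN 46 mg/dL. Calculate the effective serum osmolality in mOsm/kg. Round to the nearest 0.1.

Effective osmolality excludes urea (freely permeant across cell membranes):
2·Na + glucose/18
= 2·153 + 125/18
= 306 + 6.94
= 312.94 mOsm/kg

312.9 mOsm/kg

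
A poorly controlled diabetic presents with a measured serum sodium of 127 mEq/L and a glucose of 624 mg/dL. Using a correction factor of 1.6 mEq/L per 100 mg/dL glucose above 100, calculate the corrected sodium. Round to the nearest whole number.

135 mEq/L

Corrected Na = measured Na + 1.6 · (glucose − 100)/100
= 127 + 1.6 · (624 − 100)/100
= 127 + 8.4
= 135.4 mEq/L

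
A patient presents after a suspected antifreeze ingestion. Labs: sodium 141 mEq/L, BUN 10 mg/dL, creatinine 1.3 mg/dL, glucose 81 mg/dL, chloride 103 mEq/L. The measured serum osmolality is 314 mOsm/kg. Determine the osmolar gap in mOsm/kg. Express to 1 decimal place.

Calculated osmolality = 2·Na + glucose/18 + BUN/2.8
= 2·141 + 81/18 + 10/2.8
= 282 + 4.50 + 3.57
= 290.07 mOsm/kg ≈ 290.1 mOsm/kg
Osmolar gap = measured − calculated = 314 − 290.1 = 23.9 mOsm/kg

23.9 mOsm/kg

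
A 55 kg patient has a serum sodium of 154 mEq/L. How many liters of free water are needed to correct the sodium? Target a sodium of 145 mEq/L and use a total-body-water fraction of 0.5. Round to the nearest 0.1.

1.7 L

TBW = 0.5 · 55 = 27.5 L
Free water deficit = TBW · (Na/145 − 1)
= 27.5 · (154/145 − 1)
= 27.5 · 0.0621
= 1.71 L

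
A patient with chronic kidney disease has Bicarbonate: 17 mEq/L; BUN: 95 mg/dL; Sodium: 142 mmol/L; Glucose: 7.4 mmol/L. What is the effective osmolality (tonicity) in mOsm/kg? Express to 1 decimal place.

Effective osmolality excludes urea (freely permeant across cell membranes):
2·Na + glucose
= 2·142 + 7.4
= 284 + 7.4
= 291.4 mOsm/kg

291.4 mOsm/kg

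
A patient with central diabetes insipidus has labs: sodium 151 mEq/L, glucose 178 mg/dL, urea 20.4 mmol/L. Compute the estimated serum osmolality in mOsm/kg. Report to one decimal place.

332.3 mOsm/kg

Calculated osmolality = 2·Na + glucose/18 + urea
= 2·151 + 178/18 + 20.4
= 302 + 9.89 + 20.40
= 332.29 mOsm/kg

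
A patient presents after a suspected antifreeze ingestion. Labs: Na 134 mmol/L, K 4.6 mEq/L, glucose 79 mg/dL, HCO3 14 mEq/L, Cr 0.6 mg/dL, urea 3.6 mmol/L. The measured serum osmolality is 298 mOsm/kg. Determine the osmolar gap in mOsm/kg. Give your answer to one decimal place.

Calculated osmolality = 2·Na + glucose/18 + urea
= 2·134 + 79/18 + 3.6
= 268 + 4.39 + 3.60
= 275.99 mOsm/kg ≈ 276.0 mOsm/kg
Osmolar gap = measured − calculated = 298 − 276.0 = 22.0 mOsm/kg

22.0 mOsm/kg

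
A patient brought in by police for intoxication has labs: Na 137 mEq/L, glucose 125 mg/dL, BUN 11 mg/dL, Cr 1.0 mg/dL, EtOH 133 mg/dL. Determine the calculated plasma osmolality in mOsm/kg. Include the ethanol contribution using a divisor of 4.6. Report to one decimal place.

Calculated osmolality = 2·Na + glucose/18 + BUN/2.8 + ethanol/4.6
= 2·137 + 125/18 + 11/2.8 + 133/4.6
= 274 + 6.94 + 3.93 + 28.91
= 313.78 mOsm/kg

313.8 mOsm/kg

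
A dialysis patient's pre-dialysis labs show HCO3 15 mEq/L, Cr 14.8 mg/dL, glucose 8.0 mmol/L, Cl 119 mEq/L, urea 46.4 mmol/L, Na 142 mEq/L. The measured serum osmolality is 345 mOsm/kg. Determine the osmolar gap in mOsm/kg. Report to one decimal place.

Calculated osmolality = 2·Na + glucose + urea
= 2·142 + 8 + 46.4
= 284 + 8 + 46.40
= 338.4 mOsm/kg ≈ 338.4 mOsm/kg
Osmolar gap = measured − calculated = 345 − 338.4 = 6.6 mOsm/kg

6.6 mOsm/kg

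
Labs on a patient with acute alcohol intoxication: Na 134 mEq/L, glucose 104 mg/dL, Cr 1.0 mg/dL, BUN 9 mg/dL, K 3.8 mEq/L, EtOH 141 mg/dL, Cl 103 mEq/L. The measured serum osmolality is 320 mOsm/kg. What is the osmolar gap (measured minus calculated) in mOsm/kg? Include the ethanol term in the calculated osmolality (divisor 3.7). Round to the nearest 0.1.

Calculated osmolality = 2·Na + glucose/18 + BUN/2.8 + ethanol/3.7
= 2·134 + 104/18 + 9/2.8 + 141/3.7
= 268 + 5.78 + 3.21 + 38.11
= 315.1 mOsm/kg ≈ 315.1 mOsm/kg
Osmolar gap = measured − calculated = 320 − 315.1 = 4.9 mOsm/kg

4.9 mOsm/kg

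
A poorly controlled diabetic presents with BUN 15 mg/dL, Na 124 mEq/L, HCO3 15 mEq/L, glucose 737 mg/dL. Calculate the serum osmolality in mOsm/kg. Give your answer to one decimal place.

Calculated osmolality = 2·Na + glucose/18 + BUN/2.8
= 2·124 + 737/18 + 15/2.8
= 248 + 40.94 + 5.36
= 294.3 mOsm/kg

294.3 mOsm/kg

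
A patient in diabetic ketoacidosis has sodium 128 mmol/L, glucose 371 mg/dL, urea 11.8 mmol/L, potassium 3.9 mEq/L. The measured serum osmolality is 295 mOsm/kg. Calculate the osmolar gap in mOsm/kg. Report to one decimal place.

6.6 mOsm/kg

Calculated osmolality = 2·Na + glucose/18 + urea
= 2·128 + 371/18 + 11.8
= 256 + 20.61 + 11.80
= 288.41 mOsm/kg ≈ 288.4 mOsm/kg
Osmolar gap = measured − calculated = 295 − 288.4 = 6.6 mOsm/kg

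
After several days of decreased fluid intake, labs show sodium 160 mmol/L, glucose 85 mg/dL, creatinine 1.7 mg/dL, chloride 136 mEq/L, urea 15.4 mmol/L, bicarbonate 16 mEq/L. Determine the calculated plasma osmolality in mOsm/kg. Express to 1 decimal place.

340.1 mOsm/kg

Calculated osmolality = 2·Na + glucose/18 + urea
= 2·160 + 85/18 + 15.4
= 320 + 4.72 + 15.40
= 340.12 mOsm/kg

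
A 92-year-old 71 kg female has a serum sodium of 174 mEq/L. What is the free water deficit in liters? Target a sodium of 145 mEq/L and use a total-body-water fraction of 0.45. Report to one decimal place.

TBW = 0.45 · 71 = 31.95 L
Free water deficit = TBW · (Na/145 − 1)
= 31.95 · (174/145 − 1)
= 31.95 · 0.2
= 6.39 L

6.4 L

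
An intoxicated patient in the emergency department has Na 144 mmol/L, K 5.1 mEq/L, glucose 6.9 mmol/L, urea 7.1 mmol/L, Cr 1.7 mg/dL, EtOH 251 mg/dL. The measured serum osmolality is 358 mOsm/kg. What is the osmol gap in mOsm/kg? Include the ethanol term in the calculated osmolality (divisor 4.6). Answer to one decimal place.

1.4 mOsm/kg

Calculated osmolality = 2·Na + glucose + urea + ethanol/4.6
= 2·144 + 6.9 + 7.1 + 251/4.6
= 288 + 6.90 + 7.10 + 54.57
= 356.57 mOsm/kg ≈ 356.6 mOsm/kg
Osmolar gap = measured − calculated = 358 − 356.6 = 1.4 mOsm/kg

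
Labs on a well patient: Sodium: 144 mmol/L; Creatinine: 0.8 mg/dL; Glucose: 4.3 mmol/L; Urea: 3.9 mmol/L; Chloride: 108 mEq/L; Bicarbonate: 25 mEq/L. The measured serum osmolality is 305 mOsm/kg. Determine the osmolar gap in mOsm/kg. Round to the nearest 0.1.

Calculated osmolality = 2·Na + glucose + urea
= 2·144 + 4.3 + 3.9
= 288 + 4.30 + 3.90
= 296.2 mOsm/kg ≈ 296.2 mOsm/kg
Osmolar gap = measured − calculated = 305 − 296.2 = 8.8 mOsm/kg

8.8 mOsm/kg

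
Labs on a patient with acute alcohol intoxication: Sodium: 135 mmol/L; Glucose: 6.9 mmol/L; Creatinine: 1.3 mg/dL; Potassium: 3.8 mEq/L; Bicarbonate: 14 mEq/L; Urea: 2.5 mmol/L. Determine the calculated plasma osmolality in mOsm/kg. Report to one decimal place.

279.4 mOsm/kg

Calculated osmolality = 2·Na + glucose + urea
= 2·135 + 6.9 + 2.5
= 270 + 6.90 + 2.50
= 279.4 mOsm/kg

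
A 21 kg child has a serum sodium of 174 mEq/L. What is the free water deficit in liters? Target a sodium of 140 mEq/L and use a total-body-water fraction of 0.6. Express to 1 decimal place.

TBW = 0.6 · 21 = 12.6 L
Free water deficit = TBW · (Na/140 − 1)
= 12.6 · (174/140 − 1)
= 12.6 · 0.2429
= 3.06 L

3.1 L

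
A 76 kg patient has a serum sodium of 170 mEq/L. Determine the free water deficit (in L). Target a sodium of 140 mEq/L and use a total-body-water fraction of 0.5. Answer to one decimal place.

TBW = 0.5 · 76 = 38 L
Free water deficit = TBW · (Na/140 − 1)
= 38 · (170/140 − 1)
= 38 · 0.2143
= 8.14 L

8.1 L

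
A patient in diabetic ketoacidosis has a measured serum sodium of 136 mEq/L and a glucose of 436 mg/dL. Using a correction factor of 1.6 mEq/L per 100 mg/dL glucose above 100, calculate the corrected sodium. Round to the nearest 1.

Corrected Na = measured Na + 1.6 · (glucose − 100)/100
= 136 + 1.6 · (436 − 100)/100
= 136 + 5.4
= 141.4 mEq/L

141 mEq/L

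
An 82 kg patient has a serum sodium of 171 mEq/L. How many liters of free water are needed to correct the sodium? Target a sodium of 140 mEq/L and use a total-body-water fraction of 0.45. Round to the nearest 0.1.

8.2 L

TBW = 0.45 · 82 = 36.9 L
Free water deficit = TBW · (Na/140 − 1)
= 36.9 · (171/140 − 1)
= 36.9 · 0.2214
= 8.17 L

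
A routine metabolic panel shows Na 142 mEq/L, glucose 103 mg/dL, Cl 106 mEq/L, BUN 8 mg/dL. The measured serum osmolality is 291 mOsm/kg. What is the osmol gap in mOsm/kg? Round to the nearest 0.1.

Calculated osmolality = 2·Na + glucose/18 + BUN/2.8
= 2·142 + 103/18 + 8/2.8
= 284 + 5.72 + 2.86
= 292.58 mOsm/kg ≈ 292.6 mOsm/kg
Osmolar gap = measured − calculated = 291 − 292.6 = -1.6 mOsm/kg

-1.6 mOsm/kg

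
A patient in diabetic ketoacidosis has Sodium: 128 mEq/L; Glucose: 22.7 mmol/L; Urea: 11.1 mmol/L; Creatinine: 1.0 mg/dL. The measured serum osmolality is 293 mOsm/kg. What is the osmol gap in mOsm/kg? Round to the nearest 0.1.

3.2 mOsm/kg

Calculated osmolality = 2·Na + glucose + urea
= 2·128 + 22.7 + 11.1
= 256 + 22.70 + 11.10
= 289.8 mOsm/kg ≈ 289.8 mOsm/kg
Osmolar gap = measured − calculated = 293 − 289.8 = 3.2 mOsm/kg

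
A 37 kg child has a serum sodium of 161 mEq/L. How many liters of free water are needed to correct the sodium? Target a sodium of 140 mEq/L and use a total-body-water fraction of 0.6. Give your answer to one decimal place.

TBW = 0.6 · 37 = 22.2 L
Free water deficit = TBW · (Na/140 − 1)
= 22.2 · (161/140 − 1)
= 22.2 · 0.15
= 3.33 L

3.3 L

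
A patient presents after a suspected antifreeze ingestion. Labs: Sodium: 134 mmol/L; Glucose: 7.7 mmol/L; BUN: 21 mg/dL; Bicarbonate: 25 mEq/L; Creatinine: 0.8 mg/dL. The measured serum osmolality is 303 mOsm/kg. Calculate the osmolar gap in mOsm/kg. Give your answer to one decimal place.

19.8 mOsm/kg

Calculated osmolality = 2·Na + glucose + BUN/2.8
= 2·134 + 7.7 + 21/2.8
= 268 + 7.70 + 7.50
= 283.2 mOsm/kg ≈ 283.2 mOsm/kg
Osmolar gap = measured − calculated = 303 − 283.2 = 19.8 mOsm/kg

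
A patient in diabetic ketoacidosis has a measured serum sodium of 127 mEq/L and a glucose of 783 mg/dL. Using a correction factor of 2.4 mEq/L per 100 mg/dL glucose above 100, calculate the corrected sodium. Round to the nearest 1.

Corrected Na = measured Na + 2.4 · (glucose − 100)/100
= 127 + 2.4 · (783 − 100)/100
= 127 + 16.4
= 143.4 mEq/L

143 mEq/L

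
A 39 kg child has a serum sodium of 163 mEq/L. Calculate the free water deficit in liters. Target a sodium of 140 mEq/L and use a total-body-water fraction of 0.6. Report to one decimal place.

3.8 L

TBW = 0.6 · 39 = 23.4 L
Free water deficit = TBW · (Na/140 − 1)
= 23.4 · (163/140 − 1)
= 23.4 · 0.1643
= 3.84 L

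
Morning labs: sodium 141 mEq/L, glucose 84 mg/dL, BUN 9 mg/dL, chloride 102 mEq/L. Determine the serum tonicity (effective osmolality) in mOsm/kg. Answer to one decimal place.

286.7 mOsm/kg

Effective osmolality excludes urea (freely permeant across cell membranes):
2·Na + glucose/18
= 2·141 + 84/18
= 282 + 4.67
= 286.67 mOsm/kg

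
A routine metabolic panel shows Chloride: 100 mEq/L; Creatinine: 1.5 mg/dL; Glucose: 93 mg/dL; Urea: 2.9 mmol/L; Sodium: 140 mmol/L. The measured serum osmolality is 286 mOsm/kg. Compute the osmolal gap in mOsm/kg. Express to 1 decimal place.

-2.1 mOsm/kg

Calculated osmolality = 2·Na + glucose/18 + urea
= 2·140 + 93/18 + 2.9
= 280 + 5.17 + 2.90
= 288.07 mOsm/kg ≈ 288.1 mOsm/kg
Osmolar gap = measured − calculated = 286 − 288.1 = -2.1 mOsm/kg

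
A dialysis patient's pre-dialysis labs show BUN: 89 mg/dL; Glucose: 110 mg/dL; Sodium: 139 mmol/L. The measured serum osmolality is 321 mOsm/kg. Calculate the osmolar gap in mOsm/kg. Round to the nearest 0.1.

Calculated osmolality = 2·Na + glucose/18 + BUN/2.8
= 2·139 + 110/18 + 89/2.8
= 278 + 6.11 + 31.79
= 315.9 mOsm/kg ≈ 315.9 mOsm/kg
Osmolar gap = measured − calculated = 321 − 315.9 = 5.1 mOsm/kg

5.1 mOsm/kg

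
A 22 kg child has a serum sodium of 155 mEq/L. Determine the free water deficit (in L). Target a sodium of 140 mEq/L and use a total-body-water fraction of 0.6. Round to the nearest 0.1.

TBW = 0.6 · 22 = 13.2 L
Free water deficit = TBW · (Na/140 − 1)
= 13.2 · (155/140 − 1)
= 13.2 · 0.1071
= 1.41 L

1.4 L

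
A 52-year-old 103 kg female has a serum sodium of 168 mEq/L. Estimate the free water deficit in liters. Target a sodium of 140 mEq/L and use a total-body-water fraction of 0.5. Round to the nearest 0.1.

TBW = 0.5 · 103 = 51.5 L
Free water deficit = TBW · (Na/140 − 1)
= 51.5 · (168/140 − 1)
= 51.5 · 0.2
= 10.3 L

10.3 L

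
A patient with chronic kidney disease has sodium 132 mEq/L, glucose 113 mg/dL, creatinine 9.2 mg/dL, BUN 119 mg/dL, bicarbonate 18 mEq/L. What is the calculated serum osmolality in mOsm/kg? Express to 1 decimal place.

Calculated osmolality = 2·Na + glucose/18 + BUN/2.8
= 2·132 + 113/18 + 119/2.8
= 264 + 6.28 + 42.50
= 312.78 mOsm/kg

312.8 mOsm/kg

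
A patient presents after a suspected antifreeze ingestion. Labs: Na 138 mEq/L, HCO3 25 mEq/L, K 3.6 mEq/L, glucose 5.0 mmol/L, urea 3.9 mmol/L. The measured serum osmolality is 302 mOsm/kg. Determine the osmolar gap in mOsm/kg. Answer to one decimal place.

Calculated osmolality = 2·Na + glucose + urea
= 2·138 + 5 + 3.9
= 276 + 5 + 3.90
= 284.9 mOsm/kg ≈ 284.9 mOsm/kg
Osmolar gap = measured − calculated = 302 − 284.9 = 17.1 mOsm/kg

17.1 mOsm/kg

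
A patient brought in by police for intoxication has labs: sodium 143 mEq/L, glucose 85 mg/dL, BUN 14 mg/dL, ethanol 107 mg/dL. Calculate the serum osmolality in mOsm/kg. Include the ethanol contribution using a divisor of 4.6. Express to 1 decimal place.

319.0 mOsm/kg

Calculated osmolality = 2·Na + glucose/18 + BUN/2.8 + ethanol/4.6
= 2·143 + 85/18 + 14/2.8 + 107/4.6
= 286 + 4.72 + 5 + 23.26
= 318.98 mOsm/kg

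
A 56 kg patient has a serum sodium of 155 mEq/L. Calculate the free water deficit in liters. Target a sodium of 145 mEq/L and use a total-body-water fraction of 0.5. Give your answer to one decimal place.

1.9 L

TBW = 0.5 · 56 = 28 L
Free water deficit = TBW · (Na/145 − 1)
= 28 · (155/145 − 1)
= 28 · 0.069
= 1.93 L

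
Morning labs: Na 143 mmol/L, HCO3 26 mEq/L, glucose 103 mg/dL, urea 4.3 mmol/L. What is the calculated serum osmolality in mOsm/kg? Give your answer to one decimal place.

296.0 mOsm/kg

Calculated osmolality = 2·Na + glucose/18 + urea
= 2·143 + 103/18 + 4.3
= 286 + 5.72 + 4.30
= 296.02 mOsm/kg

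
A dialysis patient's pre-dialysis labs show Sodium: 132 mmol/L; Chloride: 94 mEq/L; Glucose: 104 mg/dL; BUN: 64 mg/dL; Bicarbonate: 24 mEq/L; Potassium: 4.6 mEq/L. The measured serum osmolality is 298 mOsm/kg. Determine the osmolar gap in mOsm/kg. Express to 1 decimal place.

5.4 mOsm/kg

Calculated osmolality = 2·Na + glucose/18 + BUN/2.8
= 2·132 + 104/18 + 64/2.8
= 264 + 5.78 + 22.86
= 292.64 mOsm/kg ≈ 292.6 mOsm/kg
Osmolar gap = measured − calculated = 298 − 292.6 = 5.4 mOsm/kg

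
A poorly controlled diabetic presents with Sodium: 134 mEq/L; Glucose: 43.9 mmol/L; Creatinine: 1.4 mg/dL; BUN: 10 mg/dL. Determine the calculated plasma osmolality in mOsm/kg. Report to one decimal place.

315.5 mOsm/kg

Calculated osmolality = 2·Na + glucose + BUN/2.8
= 2·134 + 43.9 + 10/2.8
= 268 + 43.90 + 3.57
= 315.47 mOsm/kg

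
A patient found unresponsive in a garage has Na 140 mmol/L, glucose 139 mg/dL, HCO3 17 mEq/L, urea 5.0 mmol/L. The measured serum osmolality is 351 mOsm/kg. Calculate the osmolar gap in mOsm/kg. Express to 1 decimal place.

58.3 mOsm/kg

Calculated osmolality = 2·Na + glucose/18 + urea
= 2·140 + 139/18 + 5
= 280 + 7.72 + 5
= 292.72 mOsm/kg ≈ 292.7 mOsm/kg
Osmolar gap = measured − calculated = 351 − 292.7 = 58.3 mOsm/kg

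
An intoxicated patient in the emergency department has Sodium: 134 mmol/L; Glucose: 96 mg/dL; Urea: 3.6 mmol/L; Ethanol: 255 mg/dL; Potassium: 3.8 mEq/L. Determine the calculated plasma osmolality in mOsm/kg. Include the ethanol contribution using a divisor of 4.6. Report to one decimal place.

332.4 mOsm/kg

Calculated osmolality = 2·Na + glucose/18 + urea + ethanol/4.6
= 2·134 + 96/18 + 3.6 + 255/4.6
= 268 + 5.33 + 3.60 + 55.43
= 332.36 mOsm/kg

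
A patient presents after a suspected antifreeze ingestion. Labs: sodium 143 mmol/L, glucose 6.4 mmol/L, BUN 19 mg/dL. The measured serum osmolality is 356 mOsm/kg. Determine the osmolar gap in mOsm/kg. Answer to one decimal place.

56.8 mOsm/kg

Calculated osmolality = 2·Na + glucose + BUN/2.8
= 2·143 + 6.4 + 19/2.8
= 286 + 6.40 + 6.79
= 299.19 mOsm/kg ≈ 299.2 mOsm/kg
Osmolar gap = measured − calculated = 356 − 299.2 = 56.8 mOsm/kg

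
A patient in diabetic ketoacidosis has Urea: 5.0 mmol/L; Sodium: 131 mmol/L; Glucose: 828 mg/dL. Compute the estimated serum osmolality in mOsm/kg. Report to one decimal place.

Calculated osmolality = 2·Na + glucose/18 + urea
= 2·131 + 828/18 + 5
= 262 + 46 + 5
= 313 mOsm/kg

313.0 mOsm/kg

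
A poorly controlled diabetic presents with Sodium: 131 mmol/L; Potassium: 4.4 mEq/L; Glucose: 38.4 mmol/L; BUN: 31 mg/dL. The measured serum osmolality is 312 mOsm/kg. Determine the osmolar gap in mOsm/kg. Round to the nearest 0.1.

0.5 mOsm/kg

Calculated osmolality = 2·Na + glucose + BUN/2.8
= 2·131 + 38.4 + 31/2.8
= 262 + 38.40 + 11.07
= 311.47 mOsm/kg ≈ 311.5 mOsm/kg
Osmolar gap = measured − calculated = 312 − 311.5 = 0.5 mOsm/kg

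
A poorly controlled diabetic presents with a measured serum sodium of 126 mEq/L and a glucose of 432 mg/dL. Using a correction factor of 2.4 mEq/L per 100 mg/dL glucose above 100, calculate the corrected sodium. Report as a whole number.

134 mEq/L

Corrected Na = measured Na + 2.4 · (glucose − 100)/100
= 126 + 2.4 · (432 − 100)/100
= 126 + 8
= 134 mEq/L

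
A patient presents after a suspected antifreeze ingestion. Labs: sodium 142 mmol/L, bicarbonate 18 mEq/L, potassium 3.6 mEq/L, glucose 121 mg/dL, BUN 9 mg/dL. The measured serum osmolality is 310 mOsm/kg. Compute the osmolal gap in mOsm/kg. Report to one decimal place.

Calculated osmolality = 2·Na + glucose/18 + BUN/2.8
= 2·142 + 121/18 + 9/2.8
= 284 + 6.72 + 3.21
= 293.93 mOsm/kg ≈ 293.9 mOsm/kg
Osmolar gap = measured − calculated = 310 − 293.9 = 16.1 mOsm/kg

16.1 mOsm/kg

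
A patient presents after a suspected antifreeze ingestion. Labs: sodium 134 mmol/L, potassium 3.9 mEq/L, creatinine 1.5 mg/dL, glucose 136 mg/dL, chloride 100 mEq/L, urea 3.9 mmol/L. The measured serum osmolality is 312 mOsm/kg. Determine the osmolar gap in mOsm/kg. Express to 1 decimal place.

Calculated osmolality = 2·Na + glucose/18 + urea
= 2·134 + 136/18 + 3.9
= 268 + 7.56 + 3.90
= 279.46 mOsm/kg ≈ 279.5 mOsm/kg
Osmolar gap = measured − calculated = 312 − 279.5 = 32.5 mOsm/kg

32.5 mOsm/kg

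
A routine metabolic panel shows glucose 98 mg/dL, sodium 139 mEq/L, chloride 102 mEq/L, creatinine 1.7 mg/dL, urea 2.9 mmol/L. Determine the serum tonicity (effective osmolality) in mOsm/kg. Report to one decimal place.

Effective osmolality excludes urea (freely permeant across cell membranes):
2·Na + glucose/18
= 2·139 + 98/18
= 278 + 5.44
= 283.44 mOsm/kg

283.4 mOsm/kg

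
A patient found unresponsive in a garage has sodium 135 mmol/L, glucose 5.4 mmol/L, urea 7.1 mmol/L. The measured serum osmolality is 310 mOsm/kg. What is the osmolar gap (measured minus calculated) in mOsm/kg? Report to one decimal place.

Calculated osmolality = 2·Na + glucose + urea
= 2·135 + 5.4 + 7.1
= 270 + 5.40 + 7.10
= 282.5 mOsm/kg ≈ 282.5 mOsm/kg
Osmolar gap = measured − calculated = 310 − 282.5 = 27.5 mOsm/kg

27.5 mOsm/kg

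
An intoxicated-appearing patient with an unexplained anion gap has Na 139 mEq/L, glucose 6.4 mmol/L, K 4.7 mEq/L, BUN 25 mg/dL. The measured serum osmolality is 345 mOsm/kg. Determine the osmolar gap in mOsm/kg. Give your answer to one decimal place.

51.7 mOsm/kg

Calculated osmolality = 2·Na + glucose + BUN/2.8
= 2·139 + 6.4 + 25/2.8
= 278 + 6.40 + 8.93
= 293.33 mOsm/kg ≈ 293.3 mOsm/kg
Osmolar gap = measured − calculated = 345 − 293.3 = 51.7 mOsm/kg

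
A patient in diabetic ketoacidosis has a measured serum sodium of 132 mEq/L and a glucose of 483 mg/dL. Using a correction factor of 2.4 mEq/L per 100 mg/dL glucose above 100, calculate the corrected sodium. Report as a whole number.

Corrected Na = measured Na + 2.4 · (glucose − 100)/100
= 132 + 2.4 · (483 − 100)/100
= 132 + 9.2
= 141.2 mEq/L

141 mEq/L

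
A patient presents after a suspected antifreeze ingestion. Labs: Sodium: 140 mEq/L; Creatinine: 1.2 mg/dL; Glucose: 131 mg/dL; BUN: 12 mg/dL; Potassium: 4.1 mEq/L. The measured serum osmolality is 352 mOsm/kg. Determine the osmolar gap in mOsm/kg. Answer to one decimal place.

Calculated osmolality = 2·Na + glucose/18 + BUN/2.8
= 2·140 + 131/18 + 12/2.8
= 280 + 7.28 + 4.29
= 291.57 mOsm/kg ≈ 291.6 mOsm/kg
Osmolar gap = measured − calculated = 352 − 291.6 = 60.4 mOsm/kg

60.4 mOsm/kg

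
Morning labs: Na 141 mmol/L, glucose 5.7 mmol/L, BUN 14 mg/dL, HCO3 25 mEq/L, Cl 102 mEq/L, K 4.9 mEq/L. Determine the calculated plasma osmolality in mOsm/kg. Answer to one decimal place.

292.7 mOsm/kg

Calculated osmolality = 2·Na + glucose + BUN/2.8
= 2·141 + 5.7 + 14/2.8
= 282 + 5.70 + 5
= 292.7 mOsm/kg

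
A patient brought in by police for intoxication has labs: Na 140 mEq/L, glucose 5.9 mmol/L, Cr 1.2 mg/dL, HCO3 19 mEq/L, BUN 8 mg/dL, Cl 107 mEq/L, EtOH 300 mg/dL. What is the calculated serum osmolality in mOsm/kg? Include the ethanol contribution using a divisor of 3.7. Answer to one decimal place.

Calculated osmolality = 2·Na + glucose + BUN/2.8 + ethanol/3.7
= 2·140 + 5.9 + 8/2.8 + 300/3.7
= 280 + 5.90 + 2.86 + 81.08
= 369.84 mOsm/kg

369.8 mOsm/kg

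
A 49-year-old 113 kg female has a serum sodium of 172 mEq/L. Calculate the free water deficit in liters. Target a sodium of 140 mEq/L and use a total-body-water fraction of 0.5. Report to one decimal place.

TBW = 0.5 · 113 = 56.5 L
Free water deficit = TBW · (Na/140 − 1)
= 56.5 · (172/140 − 1)
= 56.5 · 0.2286
= 12.92 L

12.9 L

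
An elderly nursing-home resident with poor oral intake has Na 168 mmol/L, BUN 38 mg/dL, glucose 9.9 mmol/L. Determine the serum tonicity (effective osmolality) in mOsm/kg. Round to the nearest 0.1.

345.9 mOsm/kg

Effective osmolality excludes urea (freely permeant across cell membranes):
2·Na + glucose
= 2·168 + 9.9
= 336 + 9.9
= 345.9 mOsm/kg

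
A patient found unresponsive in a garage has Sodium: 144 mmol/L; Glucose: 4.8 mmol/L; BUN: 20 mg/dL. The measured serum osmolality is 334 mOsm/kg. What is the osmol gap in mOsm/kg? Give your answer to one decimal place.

34.1 mOsm/kg

Calculated osmolality = 2·Na + glucose + BUN/2.8
= 2·144 + 4.8 + 20/2.8
= 288 + 4.80 + 7.14
= 299.94 mOsm/kg ≈ 299.9 mOsm/kg
Osmolar gap = measured − calculated = 334 − 299.9 = 34.1 mOsm/kg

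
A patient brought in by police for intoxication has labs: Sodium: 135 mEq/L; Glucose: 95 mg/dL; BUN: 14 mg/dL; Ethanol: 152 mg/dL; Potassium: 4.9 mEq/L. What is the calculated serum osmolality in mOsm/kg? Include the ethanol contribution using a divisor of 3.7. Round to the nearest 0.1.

321.4 mOsm/kg

Calculated osmolality = 2·Na + glucose/18 + BUN/2.8 + ethanol/3.7
= 2·135 + 95/18 + 14/2.8 + 152/3.7
= 270 + 5.28 + 5 + 41.08
= 321.36 mOsm/kg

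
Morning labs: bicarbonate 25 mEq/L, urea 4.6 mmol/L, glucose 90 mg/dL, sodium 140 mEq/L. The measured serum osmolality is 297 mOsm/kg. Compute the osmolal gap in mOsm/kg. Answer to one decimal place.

Calculated osmolality = 2·Na + glucose/18 + urea
= 2·140 + 90/18 + 4.6
= 280 + 5 + 4.60
= 289.6 mOsm/kg ≈ 289.6 mOsm/kg
Osmolar gap = measured − calculated = 297 − 289.6 = 7.4 mOsm/kg

7.4 mOsm/kg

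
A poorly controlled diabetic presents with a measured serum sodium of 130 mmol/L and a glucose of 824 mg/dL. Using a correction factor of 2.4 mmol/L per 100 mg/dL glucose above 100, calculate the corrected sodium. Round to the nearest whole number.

147 mmol/L

Corrected Na = measured Na + 2.4 · (glucose − 100)/100
= 130 + 2.4 · (824 − 100)/100
= 130 + 17.4
= 147.4 mmol/L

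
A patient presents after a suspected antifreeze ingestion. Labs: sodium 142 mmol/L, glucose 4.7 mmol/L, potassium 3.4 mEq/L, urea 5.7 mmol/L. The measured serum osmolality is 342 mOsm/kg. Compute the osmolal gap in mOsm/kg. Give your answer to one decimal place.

47.6 mOsm/kg

Calculated osmolality = 2·Na + glucose + urea
= 2·142 + 4.7 + 5.7
= 284 + 4.70 + 5.70
= 294.4 mOsm/kg ≈ 294.4 mOsm/kg
Osmolar gap = measured − calculated = 342 − 294.4 = 47.6 mOsm/kg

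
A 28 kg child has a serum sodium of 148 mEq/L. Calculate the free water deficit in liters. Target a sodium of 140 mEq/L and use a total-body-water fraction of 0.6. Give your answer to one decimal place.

1.0 L

TBW = 0.6 · 28 = 16.8 L
Free water deficit = TBW · (Na/140 − 1)
= 16.8 · (148/140 − 1)
= 16.8 · 0.0571
= 0.96 L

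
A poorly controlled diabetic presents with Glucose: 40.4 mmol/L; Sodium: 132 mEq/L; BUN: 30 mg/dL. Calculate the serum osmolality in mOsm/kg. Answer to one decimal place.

Calculated osmolality = 2·Na + glucose + BUN/2.8
= 2·132 + 40.4 + 30/2.8
= 264 + 40.40 + 10.71
= 315.11 mOsm/kg

315.1 mOsm/kg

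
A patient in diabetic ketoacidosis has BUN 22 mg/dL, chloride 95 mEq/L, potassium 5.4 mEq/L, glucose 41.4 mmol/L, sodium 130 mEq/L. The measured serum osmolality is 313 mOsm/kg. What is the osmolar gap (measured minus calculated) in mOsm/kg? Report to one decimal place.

Calculated osmolality = 2·Na + glucose + BUN/2.8
= 2·130 + 41.4 + 22/2.8
= 260 + 41.40 + 7.86
= 309.26 mOsm/kg ≈ 309.3 mOsm/kg
Osmolar gap = measured − calculated = 313 − 309.3 = 3.7 mOsm/kg

3.7 mOsm/kg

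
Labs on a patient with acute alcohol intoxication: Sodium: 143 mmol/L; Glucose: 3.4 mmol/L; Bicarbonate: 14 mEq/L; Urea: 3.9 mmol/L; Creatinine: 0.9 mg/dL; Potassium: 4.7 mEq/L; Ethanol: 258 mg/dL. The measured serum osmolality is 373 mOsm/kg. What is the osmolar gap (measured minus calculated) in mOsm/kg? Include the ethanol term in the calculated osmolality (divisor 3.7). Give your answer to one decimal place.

10.0 mOsm/kg

Calculated osmolality = 2·Na + glucose + urea + ethanol/3.7
= 2·143 + 3.4 + 3.9 + 258/3.7
= 286 + 3.40 + 3.90 + 69.73
= 363.03 mOsm/kg ≈ 363.0 mOsm/kg
Osmolar gap = measured − calculated = 373 − 363.0 = 10.0 mOsm/kg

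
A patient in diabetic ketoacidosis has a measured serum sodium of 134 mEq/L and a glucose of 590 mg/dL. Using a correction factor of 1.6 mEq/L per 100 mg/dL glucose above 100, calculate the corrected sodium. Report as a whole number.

142 mEq/L

Corrected Na = measured Na + 1.6 · (glucose − 100)/100
= 134 + 1.6 · (590 − 100)/100
= 134 + 7.8
= 141.8 mEq/L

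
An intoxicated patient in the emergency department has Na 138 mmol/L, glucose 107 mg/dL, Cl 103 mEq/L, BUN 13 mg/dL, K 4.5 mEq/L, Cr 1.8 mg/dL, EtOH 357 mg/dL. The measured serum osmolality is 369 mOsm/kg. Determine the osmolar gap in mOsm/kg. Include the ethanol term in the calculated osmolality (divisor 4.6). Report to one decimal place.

Calculated osmolality = 2·Na + glucose/18 + BUN/2.8 + ethanol/4.6
= 2·138 + 107/18 + 13/2.8 + 357/4.6
= 276 + 5.94 + 4.64 + 77.61
= 364.19 mOsm/kg ≈ 364.2 mOsm/kg
Osmolar gap = measured − calculated = 369 − 364.2 = 4.8 mOsm/kg

4.8 mOsm/kg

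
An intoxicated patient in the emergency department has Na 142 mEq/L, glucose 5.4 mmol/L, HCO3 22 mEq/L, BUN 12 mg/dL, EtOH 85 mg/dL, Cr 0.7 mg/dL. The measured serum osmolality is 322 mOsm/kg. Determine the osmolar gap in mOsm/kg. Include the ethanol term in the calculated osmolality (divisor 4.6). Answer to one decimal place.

Calculated osmolality = 2·Na + glucose + BUN/2.8 + ethanol/4.6
= 2·142 + 5.4 + 12/2.8 + 85/4.6
= 284 + 5.40 + 4.29 + 18.48
= 312.17 mOsm/kg ≈ 312.2 mOsm/kg
Osmolar gap = measured − calculated = 322 − 312.2 = 9.8 mOsm/kg

9.8 mOsm/kg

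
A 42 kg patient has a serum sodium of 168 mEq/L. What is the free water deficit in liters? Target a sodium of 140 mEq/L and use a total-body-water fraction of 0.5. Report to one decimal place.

4.2 L

TBW = 0.5 · 42 = 21 L
Free water deficit = TBW · (Na/140 − 1)
= 21 · (168/140 − 1)
= 21 · 0.2
= 4.2 L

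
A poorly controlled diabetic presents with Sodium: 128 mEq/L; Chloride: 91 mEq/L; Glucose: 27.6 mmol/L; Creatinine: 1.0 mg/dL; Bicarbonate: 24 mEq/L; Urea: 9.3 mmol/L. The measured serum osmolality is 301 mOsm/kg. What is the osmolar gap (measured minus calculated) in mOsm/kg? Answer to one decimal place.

Calculated osmolality = 2·Na + glucose + urea
= 2·128 + 27.6 + 9.3
= 256 + 27.60 + 9.30
= 292.9 mOsm/kg ≈ 292.9 mOsm/kg
Osmolar gap = measured − calculated = 301 − 292.9 = 8.1 mOsm/kg

8.1 mOsm/kg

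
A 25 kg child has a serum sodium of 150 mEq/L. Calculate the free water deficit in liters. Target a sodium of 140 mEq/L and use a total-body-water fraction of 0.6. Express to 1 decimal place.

TBW = 0.6 · 25 = 15 L
Free water deficit = TBW · (Na/140 − 1)
= 15 · (150/140 − 1)
= 15 · 0.0714
= 1.07 L

1.1 L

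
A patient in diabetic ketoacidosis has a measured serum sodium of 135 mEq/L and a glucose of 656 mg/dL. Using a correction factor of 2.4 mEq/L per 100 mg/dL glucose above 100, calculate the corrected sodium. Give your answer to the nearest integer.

Corrected Na = measured Na + 2.4 · (glucose − 100)/100
= 135 + 2.4 · (656 − 100)/100
= 135 + 13.3
= 148.3 mEq/L

148 mEq/L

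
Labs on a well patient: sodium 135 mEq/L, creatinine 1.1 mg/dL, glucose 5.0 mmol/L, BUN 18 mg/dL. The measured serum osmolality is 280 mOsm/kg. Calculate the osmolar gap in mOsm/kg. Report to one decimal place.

-1.4 mOsm/kg

Calculated osmolality = 2·Na + glucose + BUN/2.8
= 2·135 + 5 + 18/2.8
= 270 + 5 + 6.43
= 281.43 mOsm/kg ≈ 281.4 mOsm/kg
Osmolar gap = measured − calculated = 280 − 281.4 = -1.4 mOsm/kg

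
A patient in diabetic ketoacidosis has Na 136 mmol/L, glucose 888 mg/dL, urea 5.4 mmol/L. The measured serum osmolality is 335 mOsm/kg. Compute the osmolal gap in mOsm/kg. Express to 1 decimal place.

Calculated osmolality = 2·Na + glucose/18 + urea
= 2·136 + 888/18 + 5.4
= 272 + 49.33 + 5.40
= 326.73 mOsm/kg ≈ 326.7 mOsm/kg
Osmolar gap = measured − calculated = 335 − 326.7 = 8.3 mOsm/kg

8.3 mOsm/kg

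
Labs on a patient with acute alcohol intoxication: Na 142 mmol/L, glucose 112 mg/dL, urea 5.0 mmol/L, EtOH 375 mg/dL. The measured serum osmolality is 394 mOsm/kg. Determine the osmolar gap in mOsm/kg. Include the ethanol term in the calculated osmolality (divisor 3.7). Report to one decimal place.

-2.6 mOsm/kg

Calculated osmolality = 2·Na + glucose/18 + urea + ethanol/3.7
= 2·142 + 112/18 + 5 + 375/3.7
= 284 + 6.22 + 5 + 101.35
= 396.57 mOsm/kg ≈ 396.6 mOsm/kg
Osmolar gap = measured − calculated = 394 − 396.6 = -2.6 mOsm/kg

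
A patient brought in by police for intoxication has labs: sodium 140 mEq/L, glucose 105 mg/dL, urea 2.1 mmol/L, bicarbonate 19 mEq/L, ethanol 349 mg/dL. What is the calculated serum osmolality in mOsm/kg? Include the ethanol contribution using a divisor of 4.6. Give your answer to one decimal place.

363.8 mOsm/kg

Calculated osmolality = 2·Na + glucose/18 + urea + ethanol/4.6
= 2·140 + 105/18 + 2.1 + 349/4.6
= 280 + 5.83 + 2.10 + 75.87
= 363.8 mOsm/kg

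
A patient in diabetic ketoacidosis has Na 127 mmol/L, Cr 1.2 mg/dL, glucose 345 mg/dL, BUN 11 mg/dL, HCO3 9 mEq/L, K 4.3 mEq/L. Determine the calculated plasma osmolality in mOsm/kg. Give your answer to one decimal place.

Calculated osmolality = 2·Na + glucose/18 + BUN/2.8
= 2·127 + 345/18 + 11/2.8
= 254 + 19.17 + 3.93
= 277.1 mOsm/kg

277.1 mOsm/kg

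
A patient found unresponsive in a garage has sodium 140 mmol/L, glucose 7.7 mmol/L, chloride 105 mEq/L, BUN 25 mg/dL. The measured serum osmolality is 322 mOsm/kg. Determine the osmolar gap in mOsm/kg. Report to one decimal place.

Calculated osmolality = 2·Na + glucose + BUN/2.8
= 2·140 + 7.7 + 25/2.8
= 280 + 7.70 + 8.93
= 296.63 mOsm/kg ≈ 296.6 mOsm/kg
Osmolar gap = measured − calculated = 322 − 296.6 = 25.4 mOsm/kg

25.4 mOsm/kg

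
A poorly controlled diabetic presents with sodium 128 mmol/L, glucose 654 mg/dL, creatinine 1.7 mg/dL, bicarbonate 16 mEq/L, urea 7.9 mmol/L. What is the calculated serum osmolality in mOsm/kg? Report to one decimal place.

300.2 mOsm/kg

Calculated osmolality = 2·Na + glucose/18 + urea
= 2·128 + 654/18 + 7.9
= 256 + 36.33 + 7.90
= 300.23 mOsm/kg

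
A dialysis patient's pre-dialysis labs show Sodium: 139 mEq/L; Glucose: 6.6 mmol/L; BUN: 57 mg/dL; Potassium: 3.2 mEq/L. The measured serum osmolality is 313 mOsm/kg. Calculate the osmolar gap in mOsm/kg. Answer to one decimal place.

8.0 mOsm/kg

Calculated osmolality = 2·Na + glucose + BUN/2.8
= 2·139 + 6.6 + 57/2.8
= 278 + 6.60 + 20.36
= 304.96 mOsm/kg ≈ 305.0 mOsm/kg
Osmolar gap = measured − calculated = 313 − 305.0 = 8.0 mOsm/kg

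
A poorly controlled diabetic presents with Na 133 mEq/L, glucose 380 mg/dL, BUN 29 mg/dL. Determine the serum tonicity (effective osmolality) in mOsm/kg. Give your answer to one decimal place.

Effective osmolality excludes urea (freely permeant across cell membranes):
2·Na + glucose/18
= 2·133 + 380/18
= 266 + 21.11
= 287.11 mOsm/kg

287.1 mOsm/kg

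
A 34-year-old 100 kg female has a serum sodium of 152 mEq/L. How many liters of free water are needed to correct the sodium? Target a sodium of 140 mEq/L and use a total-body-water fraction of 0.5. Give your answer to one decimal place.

TBW = 0.5 · 100 = 50 L
Free water deficit = TBW · (Na/140 − 1)
= 50 · (152/140 − 1)
= 50 · 0.0857
= 4.29 L

4.3 L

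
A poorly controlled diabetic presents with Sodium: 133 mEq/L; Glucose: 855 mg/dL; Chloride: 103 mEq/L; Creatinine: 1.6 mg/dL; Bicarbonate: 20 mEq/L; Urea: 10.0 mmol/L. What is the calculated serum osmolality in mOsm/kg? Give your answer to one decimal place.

Calculated osmolality = 2·Na + glucose/18 + urea
= 2·133 + 855/18 + 10
= 266 + 47.50 + 10
= 323.5 mOsm/kg

323.5 mOsm/kg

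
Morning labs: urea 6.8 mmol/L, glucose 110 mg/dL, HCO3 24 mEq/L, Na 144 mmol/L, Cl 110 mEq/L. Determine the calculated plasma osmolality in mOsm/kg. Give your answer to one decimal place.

300.9 mOsm/kg

Calculated osmolality = 2·Na + glucose/18 + urea
= 2·144 + 110/18 + 6.8
= 288 + 6.11 + 6.80
= 300.91 mOsm/kg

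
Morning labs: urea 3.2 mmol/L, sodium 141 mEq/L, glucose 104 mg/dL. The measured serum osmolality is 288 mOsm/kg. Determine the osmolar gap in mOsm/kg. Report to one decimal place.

Calculated osmolality = 2·Na + glucose/18 + urea
= 2·141 + 104/18 + 3.2
= 282 + 5.78 + 3.20
= 290.98 mOsm/kg ≈ 291.0 mOsm/kg
Osmolar gap = measured − calculated = 288 − 291.0 = -3.0 mOsm/kg

-3.0 mOsm/kg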